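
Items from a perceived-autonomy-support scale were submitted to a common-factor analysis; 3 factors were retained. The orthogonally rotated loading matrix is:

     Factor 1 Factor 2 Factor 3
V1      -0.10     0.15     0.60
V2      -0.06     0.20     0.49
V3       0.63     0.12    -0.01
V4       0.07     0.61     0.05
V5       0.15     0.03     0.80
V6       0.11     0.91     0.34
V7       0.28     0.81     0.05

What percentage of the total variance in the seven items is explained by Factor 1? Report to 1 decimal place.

SS loadings for Factor 1 = (-0.10)² + (-0.06)² + 0.63² + 0.07² + 0.15² + 0.11² + 0.28² = 0.5284
With 7 standardized items, total variance = 7. Proportion = 0.5284/7 = 0.0755 → 7.55%.

7.5%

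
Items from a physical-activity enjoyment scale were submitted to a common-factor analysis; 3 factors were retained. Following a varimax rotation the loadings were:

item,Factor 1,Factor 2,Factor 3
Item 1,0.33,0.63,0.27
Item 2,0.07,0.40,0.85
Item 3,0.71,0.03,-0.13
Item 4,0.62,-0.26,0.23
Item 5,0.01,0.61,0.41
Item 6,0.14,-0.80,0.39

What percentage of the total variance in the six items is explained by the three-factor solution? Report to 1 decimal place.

SS loadings by factor: 1.0220, 1.6375, 1.1854; total = 3.8449.
Total variance with 6 standardized items is 6, so the solution explains 3.8449/6 = 0.6408 = 64.08%.

64.1%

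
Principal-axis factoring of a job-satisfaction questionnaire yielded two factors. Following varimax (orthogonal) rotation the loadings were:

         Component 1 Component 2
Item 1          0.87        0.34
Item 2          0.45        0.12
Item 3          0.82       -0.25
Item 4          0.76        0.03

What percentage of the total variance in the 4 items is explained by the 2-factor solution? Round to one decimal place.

60.1%

Communalities: 0.8725, 0.2169, 0.7349, 0.5785; Σh² = 2.4028.
Total variance with 4 standardized items is 4, so the solution explains 2.4028/4 = 0.6007 = 60.07%.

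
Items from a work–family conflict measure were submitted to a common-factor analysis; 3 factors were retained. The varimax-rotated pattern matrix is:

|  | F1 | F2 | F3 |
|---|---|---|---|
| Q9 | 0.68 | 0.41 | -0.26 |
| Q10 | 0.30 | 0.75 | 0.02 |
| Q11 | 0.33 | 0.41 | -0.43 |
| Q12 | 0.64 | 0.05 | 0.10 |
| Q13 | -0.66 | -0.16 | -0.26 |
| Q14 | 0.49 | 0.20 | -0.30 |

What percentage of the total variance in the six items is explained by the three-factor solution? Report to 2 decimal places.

52.23%

SS loadings by factor: 1.7466, 0.9668, 0.4205; total = 3.1339.
Total variance with 6 standardized items is 6, so the solution explains 3.1339/6 = 0.5223 = 52.23%.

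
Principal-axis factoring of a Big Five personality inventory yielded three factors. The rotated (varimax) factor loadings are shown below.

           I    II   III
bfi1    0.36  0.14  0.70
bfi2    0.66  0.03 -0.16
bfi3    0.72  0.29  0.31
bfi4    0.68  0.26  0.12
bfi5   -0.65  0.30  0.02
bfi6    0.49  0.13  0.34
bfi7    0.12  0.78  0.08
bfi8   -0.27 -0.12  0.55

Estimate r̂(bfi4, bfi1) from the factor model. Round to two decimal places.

0.37

r̂ = Σ λ_i·λ_j across factors = (0.68)(0.36) + (0.26)(0.14) + (0.12)(0.70)
  = +0.2448 +0.0364 +0.0840 = 0.3652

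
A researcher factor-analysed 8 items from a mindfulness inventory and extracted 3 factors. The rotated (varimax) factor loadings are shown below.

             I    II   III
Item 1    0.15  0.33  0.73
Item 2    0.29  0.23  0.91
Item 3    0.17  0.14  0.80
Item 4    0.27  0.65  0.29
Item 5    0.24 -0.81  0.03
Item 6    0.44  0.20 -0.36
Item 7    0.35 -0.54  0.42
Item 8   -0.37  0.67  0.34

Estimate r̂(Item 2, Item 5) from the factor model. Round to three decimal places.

r̂ = Σ λ_i·λ_j across factors = (0.29)(0.24) + (0.23)(-0.81) + (0.91)(0.03)
  = +0.0696 -0.1863 +0.0273 = -0.0894

-0.089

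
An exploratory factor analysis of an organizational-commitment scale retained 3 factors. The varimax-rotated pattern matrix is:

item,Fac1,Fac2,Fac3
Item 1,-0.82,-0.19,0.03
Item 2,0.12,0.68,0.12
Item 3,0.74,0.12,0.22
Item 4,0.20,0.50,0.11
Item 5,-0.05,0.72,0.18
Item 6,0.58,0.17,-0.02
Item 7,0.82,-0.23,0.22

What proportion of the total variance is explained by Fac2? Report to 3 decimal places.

SS loadings for Fac2 = (-0.19)² + 0.68² + 0.12² + 0.50² + 0.72² + 0.17² + (-0.23)² = 1.3631
Proportion of variance = 1.3631 / 7 = 0.1947.

0.195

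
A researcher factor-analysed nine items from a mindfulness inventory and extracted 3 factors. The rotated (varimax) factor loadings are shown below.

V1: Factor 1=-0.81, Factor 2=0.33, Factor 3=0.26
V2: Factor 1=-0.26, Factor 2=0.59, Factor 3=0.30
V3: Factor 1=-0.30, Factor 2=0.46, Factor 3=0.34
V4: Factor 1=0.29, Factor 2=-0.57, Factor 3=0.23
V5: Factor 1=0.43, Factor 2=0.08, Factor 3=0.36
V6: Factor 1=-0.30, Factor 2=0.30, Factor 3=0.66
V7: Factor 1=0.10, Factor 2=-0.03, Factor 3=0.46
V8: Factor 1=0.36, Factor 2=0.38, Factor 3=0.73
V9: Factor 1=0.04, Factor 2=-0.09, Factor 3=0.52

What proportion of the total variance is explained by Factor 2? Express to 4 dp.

0.1381

SS loadings for Factor 2 = 0.33² + 0.59² + 0.46² + (-0.57)² + 0.08² + 0.30² + (-0.03)² + 0.38² + (-0.09)² = 1.2433
Proportion of variance = 1.2433 / 9 = 0.1381.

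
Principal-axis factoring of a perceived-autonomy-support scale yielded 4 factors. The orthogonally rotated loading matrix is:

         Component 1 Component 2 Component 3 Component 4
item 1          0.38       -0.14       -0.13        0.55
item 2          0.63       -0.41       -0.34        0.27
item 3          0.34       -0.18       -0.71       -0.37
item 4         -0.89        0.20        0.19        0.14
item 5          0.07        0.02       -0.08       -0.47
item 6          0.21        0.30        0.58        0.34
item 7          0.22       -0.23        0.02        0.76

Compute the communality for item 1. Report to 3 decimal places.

0.483

h² = 0.38² + (-0.14)² + (-0.13)² + 0.55² = 0.1444 + 0.0196 + 0.0169 + 0.3025 = 0.4834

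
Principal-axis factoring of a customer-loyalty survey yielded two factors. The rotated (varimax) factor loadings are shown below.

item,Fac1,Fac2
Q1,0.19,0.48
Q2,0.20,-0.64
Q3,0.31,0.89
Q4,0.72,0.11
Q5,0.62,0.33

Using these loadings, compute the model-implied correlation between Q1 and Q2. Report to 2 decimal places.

r̂ = Σ λ_i·λ_j across factors = (0.19)(0.20) + (0.48)(-0.64)
  = +0.0380 -0.3072 = -0.2692

-0.27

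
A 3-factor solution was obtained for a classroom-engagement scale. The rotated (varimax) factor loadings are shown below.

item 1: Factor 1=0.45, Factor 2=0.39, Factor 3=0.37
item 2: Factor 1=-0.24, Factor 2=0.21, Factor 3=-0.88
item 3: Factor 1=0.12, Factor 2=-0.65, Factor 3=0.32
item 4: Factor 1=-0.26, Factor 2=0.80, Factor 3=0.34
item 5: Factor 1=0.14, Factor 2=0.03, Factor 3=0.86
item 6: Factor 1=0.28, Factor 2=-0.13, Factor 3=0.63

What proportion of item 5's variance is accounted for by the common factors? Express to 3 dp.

0.760

h² = 0.14² + 0.03² + 0.86² = 0.0196 + 0.0009 + 0.7396 = 0.7601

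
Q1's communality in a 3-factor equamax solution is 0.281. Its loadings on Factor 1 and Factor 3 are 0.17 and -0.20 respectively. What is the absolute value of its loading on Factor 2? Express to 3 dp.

Under orthogonal rotation h² = Σλ², so λ_Factor 2² = h² − (0.0689) = 0.281 − 0.0689 = 0.2121.
|λ| = √0.2121 = 0.4605.

0.461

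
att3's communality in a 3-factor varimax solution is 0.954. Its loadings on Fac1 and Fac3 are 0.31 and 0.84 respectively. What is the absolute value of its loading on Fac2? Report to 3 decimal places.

0.390

Under orthogonal rotation h² = Σλ², so λ_Fac2² = h² − (0.8017) = 0.954 − 0.8017 = 0.1523.
|λ| = √0.1523 = 0.3903.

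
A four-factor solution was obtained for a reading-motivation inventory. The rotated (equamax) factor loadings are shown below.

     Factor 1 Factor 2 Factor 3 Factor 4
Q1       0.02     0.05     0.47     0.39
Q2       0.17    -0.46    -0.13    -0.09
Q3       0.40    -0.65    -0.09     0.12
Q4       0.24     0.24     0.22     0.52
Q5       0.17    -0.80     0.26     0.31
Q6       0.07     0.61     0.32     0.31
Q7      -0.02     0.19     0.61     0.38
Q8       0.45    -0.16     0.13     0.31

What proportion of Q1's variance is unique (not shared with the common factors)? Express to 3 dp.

h² = 0.02² + 0.05² + 0.47² + 0.39² = 0.0004 + 0.0025 + 0.2209 + 0.1521 = 0.3759
Uniqueness u² = 1 − h² = 1 − 0.3759 = 0.6241

0.624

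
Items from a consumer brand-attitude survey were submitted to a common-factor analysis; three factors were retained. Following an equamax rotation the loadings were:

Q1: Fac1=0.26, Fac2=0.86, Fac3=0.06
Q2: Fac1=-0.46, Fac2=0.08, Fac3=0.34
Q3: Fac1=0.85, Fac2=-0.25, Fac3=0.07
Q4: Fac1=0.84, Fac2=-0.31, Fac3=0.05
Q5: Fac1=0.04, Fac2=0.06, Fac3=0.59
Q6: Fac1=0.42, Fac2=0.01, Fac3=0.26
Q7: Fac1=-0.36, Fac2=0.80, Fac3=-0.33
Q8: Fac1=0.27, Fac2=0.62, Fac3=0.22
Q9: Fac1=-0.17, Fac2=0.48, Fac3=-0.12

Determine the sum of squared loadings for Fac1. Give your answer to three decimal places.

SS loadings for Fac1 = 0.26² + (-0.46)² + 0.85² + 0.84² + 0.04² + 0.42² + (-0.36)² + 0.27² + (-0.17)² = 0.0676 + 0.2116 + 0.7225 + 0.7056 + 0.0016 + 0.1764 + 0.1296 + 0.0729 + 0.0289 = 2.1167

2.117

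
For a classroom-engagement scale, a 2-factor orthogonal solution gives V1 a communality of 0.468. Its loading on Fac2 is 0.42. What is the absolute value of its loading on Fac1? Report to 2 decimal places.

Under orthogonal rotation h² = Σλ², so λ_Fac1² = h² − (0.1764) = 0.468 − 0.1764 = 0.2916.
|λ| = √0.2916 = 0.5400.

0.54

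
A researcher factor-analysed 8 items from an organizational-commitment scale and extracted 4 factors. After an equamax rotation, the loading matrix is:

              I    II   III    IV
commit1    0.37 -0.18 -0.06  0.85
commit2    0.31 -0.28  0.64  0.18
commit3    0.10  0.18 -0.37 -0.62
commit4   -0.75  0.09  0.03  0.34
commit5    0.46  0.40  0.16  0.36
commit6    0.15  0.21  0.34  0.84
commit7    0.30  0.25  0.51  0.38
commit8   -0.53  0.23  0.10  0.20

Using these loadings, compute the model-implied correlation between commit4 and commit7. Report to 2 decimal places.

-0.06

r̂ = Σ λ_i·λ_j across factors = (-0.75)(0.30) + (0.09)(0.25) + (0.03)(0.51) + (0.34)(0.38)
  = -0.2250 +0.0225 +0.0153 +0.1292 = -0.0580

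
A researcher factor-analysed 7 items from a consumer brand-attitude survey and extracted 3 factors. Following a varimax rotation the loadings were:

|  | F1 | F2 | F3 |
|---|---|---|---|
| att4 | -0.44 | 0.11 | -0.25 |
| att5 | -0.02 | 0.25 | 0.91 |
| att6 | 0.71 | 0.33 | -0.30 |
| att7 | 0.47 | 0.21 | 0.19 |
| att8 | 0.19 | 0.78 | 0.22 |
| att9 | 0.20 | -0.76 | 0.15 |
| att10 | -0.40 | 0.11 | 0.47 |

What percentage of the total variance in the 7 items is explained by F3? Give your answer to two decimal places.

18.69%

SS loadings for F3 = (-0.25)² + 0.91² + (-0.30)² + 0.19² + 0.22² + 0.15² + 0.47² = 1.3085
With 7 standardized items, total variance = 7. Proportion = 1.3085/7 = 0.1869 → 18.69%.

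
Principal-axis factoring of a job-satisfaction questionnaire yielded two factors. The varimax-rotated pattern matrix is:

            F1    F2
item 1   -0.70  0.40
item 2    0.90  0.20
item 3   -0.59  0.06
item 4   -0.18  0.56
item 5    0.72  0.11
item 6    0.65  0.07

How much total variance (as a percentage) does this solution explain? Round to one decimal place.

Communalities: 0.6500, 0.8500, 0.3517, 0.3460, 0.5305, 0.4274; Σh² = 3.1556.
Total variance with 6 standardized items is 6, so the solution explains 3.1556/6 = 0.5259 = 52.59%.

52.6%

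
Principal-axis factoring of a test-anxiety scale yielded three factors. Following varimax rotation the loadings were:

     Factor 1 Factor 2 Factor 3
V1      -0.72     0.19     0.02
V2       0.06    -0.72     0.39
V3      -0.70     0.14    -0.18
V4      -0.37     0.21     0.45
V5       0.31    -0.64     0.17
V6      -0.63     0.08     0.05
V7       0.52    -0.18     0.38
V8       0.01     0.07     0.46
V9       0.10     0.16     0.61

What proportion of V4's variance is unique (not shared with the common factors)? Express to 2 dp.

h² = (-0.37)² + 0.21² + 0.45² = 0.1369 + 0.0441 + 0.2025 = 0.3835
Uniqueness u² = 1 − h² = 1 − 0.3835 = 0.6165

0.62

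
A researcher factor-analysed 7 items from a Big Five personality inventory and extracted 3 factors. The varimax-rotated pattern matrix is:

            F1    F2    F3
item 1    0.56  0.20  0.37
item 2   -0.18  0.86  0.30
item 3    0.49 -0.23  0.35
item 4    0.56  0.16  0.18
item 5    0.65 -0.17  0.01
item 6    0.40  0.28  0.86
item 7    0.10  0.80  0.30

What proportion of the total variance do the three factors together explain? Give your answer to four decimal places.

SS loadings by factor: 1.4922, 1.6054, 1.2115; total = 4.3091.
Total variance with 7 standardized items is 7, so the solution explains 4.3091/7 = 0.6156.

0.6156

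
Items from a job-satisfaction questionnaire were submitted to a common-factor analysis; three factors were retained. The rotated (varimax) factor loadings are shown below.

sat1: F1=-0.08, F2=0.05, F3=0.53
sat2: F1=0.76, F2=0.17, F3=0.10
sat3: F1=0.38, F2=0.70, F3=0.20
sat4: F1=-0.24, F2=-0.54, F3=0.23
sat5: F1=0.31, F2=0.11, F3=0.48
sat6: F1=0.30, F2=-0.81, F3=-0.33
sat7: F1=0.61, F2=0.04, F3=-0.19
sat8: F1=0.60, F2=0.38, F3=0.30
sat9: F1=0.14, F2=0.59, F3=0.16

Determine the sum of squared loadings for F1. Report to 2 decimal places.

1.72

SS loadings for F1 = (-0.08)² + 0.76² + 0.38² + (-0.24)² + 0.31² + 0.30² + 0.61² + 0.60² + 0.14² = 0.0064 + 0.5776 + 0.1444 + 0.0576 + 0.0961 + 0.0900 + 0.3721 + 0.3600 + 0.0196 = 1.7238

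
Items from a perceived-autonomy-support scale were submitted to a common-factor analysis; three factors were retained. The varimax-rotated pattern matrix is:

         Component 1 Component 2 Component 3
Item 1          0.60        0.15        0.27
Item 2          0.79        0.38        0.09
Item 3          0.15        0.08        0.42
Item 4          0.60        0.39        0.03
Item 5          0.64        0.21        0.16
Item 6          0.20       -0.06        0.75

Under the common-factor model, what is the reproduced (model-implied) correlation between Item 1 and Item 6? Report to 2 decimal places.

0.31

r̂ = Σ λ_i·λ_j across factors = (0.60)(0.20) + (0.15)(-0.06) + (0.27)(0.75)
  = +0.1200 -0.0090 +0.2025 = 0.3135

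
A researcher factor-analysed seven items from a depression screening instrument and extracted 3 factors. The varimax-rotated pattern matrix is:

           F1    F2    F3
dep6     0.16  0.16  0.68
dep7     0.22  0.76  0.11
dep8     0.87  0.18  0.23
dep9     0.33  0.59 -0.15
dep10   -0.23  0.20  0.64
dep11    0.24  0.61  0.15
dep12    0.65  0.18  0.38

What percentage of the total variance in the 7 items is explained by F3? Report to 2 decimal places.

SS loadings for F3 = 0.68² + 0.11² + 0.23² + (-0.15)² + 0.64² + 0.15² + 0.38² = 1.1264
With 7 standardized items, total variance = 7. Proportion = 1.1264/7 = 0.1609 → 16.09%.

16.09%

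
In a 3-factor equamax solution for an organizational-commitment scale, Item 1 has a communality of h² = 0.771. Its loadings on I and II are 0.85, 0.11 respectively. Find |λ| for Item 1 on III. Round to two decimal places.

0.19

Under orthogonal rotation h² = Σλ², so λ_III² = h² − (0.7346) = 0.771 − 0.7346 = 0.0364.
|λ| = √0.0364 = 0.1908.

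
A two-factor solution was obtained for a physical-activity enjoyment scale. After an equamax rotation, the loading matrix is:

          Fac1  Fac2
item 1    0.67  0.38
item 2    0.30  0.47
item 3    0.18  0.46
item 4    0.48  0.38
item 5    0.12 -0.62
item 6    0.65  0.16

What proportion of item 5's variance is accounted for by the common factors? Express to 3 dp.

h² = 0.12² + (-0.62)² = 0.0144 + 0.3844 = 0.3988

0.399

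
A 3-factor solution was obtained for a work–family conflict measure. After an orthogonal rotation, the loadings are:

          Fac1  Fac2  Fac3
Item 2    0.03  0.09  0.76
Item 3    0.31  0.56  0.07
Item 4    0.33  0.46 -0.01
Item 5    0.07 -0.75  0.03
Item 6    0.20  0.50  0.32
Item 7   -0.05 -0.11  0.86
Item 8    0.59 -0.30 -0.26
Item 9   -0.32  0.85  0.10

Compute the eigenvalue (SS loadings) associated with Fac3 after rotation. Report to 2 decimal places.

SS loadings for Fac3 = 0.76² + 0.07² + (-0.01)² + 0.03² + 0.32² + 0.86² + (-0.26)² + 0.10² = 0.5776 + 0.0049 + 0.0001 + 0.0009 + 0.1024 + 0.7396 + 0.0676 + 0.0100 = 1.5031

1.50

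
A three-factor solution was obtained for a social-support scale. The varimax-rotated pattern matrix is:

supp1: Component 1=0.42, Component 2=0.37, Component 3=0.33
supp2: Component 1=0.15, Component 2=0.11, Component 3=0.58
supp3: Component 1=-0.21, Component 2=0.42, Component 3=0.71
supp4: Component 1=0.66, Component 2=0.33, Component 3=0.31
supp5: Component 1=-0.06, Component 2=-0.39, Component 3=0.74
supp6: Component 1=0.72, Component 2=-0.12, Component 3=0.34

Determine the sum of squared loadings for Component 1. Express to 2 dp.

1.20

SS loadings for Component 1 = 0.42² + 0.15² + (-0.21)² + 0.66² + (-0.06)² + 0.72² = 0.1764 + 0.0225 + 0.0441 + 0.4356 + 0.0036 + 0.5184 = 1.2006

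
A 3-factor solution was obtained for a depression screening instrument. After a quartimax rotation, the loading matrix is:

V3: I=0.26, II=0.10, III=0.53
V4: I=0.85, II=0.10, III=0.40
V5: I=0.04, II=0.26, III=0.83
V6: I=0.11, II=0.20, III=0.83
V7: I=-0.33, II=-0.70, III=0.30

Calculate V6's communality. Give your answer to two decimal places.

h² = 0.11² + 0.20² + 0.83² = 0.0121 + 0.0400 + 0.6889 = 0.7410

0.74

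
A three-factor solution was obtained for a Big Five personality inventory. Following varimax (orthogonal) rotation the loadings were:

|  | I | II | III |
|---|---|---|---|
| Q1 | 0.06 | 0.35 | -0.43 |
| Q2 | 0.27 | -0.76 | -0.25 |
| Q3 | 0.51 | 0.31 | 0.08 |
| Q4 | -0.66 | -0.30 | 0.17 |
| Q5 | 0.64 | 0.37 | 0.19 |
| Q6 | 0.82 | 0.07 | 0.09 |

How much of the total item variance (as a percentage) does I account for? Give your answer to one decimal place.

30.9%

SS loadings for I = 0.06² + 0.27² + 0.51² + (-0.66)² + 0.64² + 0.82² = 1.8542
With 6 standardized items, total variance = 6. Proportion = 1.8542/6 = 0.3090 → 30.90%.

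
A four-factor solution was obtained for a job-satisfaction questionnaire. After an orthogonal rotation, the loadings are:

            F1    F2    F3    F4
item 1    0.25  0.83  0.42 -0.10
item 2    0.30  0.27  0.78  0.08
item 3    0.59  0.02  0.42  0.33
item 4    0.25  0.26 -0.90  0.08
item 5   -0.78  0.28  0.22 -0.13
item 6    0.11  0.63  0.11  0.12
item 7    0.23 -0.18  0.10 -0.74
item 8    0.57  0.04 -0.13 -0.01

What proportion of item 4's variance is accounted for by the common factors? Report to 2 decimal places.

h² = 0.25² + 0.26² + (-0.90)² + 0.08² = 0.0625 + 0.0676 + 0.8100 + 0.0064 = 0.9465

0.95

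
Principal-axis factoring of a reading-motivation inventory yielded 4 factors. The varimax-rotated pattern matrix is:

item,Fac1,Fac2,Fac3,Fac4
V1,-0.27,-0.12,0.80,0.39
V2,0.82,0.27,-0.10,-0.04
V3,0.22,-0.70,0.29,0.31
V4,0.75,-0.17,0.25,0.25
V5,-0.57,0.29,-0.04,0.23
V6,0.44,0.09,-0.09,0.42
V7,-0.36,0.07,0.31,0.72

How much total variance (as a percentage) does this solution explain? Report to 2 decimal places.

66.71%

Communalities: 0.8794, 0.7569, 0.7186, 0.7164, 0.4635, 0.3862, 0.7490; Σh² = 4.6700.
Total variance with 7 standardized items is 7, so the solution explains 4.6700/7 = 0.6671 = 66.71%.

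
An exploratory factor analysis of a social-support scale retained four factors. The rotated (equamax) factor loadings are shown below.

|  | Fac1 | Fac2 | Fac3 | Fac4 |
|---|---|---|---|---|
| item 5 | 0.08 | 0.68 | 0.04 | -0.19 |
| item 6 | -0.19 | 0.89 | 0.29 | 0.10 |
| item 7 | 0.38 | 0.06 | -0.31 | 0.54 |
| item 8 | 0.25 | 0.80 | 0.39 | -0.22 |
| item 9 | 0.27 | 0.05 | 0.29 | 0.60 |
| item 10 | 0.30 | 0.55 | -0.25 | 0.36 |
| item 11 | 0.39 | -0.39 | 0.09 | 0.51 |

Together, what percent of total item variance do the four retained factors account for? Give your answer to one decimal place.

Communalities: 0.5065, 0.9223, 0.5357, 0.9030, 0.5195, 0.5846, 0.5724; Σh² = 4.5440.
Total variance with 7 standardized items is 7, so the solution explains 4.5440/7 = 0.6491 = 64.91%.

64.9%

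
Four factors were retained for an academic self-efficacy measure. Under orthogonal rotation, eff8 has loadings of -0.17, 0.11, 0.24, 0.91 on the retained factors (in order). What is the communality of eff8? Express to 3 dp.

0.927

h² = (-0.17)² + 0.11² + 0.24² + 0.91² = 0.0289 + 0.0121 + 0.0576 + 0.8281 = 0.9267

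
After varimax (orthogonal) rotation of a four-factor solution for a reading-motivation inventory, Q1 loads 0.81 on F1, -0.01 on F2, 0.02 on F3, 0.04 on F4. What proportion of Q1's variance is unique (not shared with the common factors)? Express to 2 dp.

h² = 0.81² + (-0.01)² + 0.02² + 0.04² = 0.6561 + 0.0001 + 0.0004 + 0.0016 = 0.6582
Uniqueness u² = 1 − h² = 1 − 0.6582 = 0.3418

0.34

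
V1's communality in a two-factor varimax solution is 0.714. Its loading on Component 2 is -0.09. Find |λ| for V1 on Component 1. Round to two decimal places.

Under orthogonal rotation h² = Σλ², so λ_Component 1² = h² − (0.0081) = 0.714 − 0.0081 = 0.7059.
|λ| = √0.7059 = 0.8402.

0.84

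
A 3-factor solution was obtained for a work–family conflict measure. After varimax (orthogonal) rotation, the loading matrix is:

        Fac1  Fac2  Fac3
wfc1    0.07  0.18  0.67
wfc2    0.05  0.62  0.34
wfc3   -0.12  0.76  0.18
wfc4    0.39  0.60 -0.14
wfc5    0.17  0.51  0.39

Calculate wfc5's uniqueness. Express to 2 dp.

0.56

h² = 0.17² + 0.51² + 0.39² = 0.0289 + 0.2601 + 0.1521 = 0.4411
Uniqueness u² = 1 − h² = 1 − 0.4411 = 0.5589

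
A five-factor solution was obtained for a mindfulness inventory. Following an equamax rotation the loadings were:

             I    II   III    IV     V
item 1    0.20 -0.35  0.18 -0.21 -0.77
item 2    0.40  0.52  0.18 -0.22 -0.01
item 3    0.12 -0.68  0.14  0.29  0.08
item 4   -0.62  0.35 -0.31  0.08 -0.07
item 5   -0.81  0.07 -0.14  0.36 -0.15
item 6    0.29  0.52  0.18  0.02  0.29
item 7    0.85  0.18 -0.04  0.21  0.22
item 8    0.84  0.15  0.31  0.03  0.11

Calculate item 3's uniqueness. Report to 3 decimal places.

h² = 0.12² + (-0.68)² + 0.14² + 0.29² + 0.08² = 0.0144 + 0.4624 + 0.0196 + 0.0841 + 0.0064 = 0.5869
Uniqueness u² = 1 − h² = 1 − 0.5869 = 0.4131

0.413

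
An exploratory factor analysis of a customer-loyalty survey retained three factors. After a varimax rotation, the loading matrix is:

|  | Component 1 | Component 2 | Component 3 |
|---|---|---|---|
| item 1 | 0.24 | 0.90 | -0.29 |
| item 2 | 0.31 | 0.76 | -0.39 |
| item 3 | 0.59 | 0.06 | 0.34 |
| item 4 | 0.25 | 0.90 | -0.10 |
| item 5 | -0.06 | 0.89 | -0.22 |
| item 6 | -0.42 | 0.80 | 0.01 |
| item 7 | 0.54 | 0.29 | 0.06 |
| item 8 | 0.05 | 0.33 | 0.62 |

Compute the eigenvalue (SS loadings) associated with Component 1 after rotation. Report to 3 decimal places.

1.038

SS loadings for Component 1 = 0.24² + 0.31² + 0.59² + 0.25² + (-0.06)² + (-0.42)² + 0.54² + 0.05² = 0.0576 + 0.0961 + 0.3481 + 0.0625 + 0.0036 + 0.1764 + 0.2916 + 0.0025 = 1.0384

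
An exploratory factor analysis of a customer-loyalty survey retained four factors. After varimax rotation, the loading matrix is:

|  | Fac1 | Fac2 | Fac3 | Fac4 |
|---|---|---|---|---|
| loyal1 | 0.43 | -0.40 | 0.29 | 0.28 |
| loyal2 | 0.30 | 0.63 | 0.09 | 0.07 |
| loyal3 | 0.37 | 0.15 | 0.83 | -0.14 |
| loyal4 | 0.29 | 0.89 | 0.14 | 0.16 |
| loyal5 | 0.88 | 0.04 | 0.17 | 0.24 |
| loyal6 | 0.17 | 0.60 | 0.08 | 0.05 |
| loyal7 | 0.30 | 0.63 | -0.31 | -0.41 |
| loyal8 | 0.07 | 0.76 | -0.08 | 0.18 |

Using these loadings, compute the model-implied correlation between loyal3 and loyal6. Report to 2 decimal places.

0.21

r̂ = Σ λ_i·λ_j across factors = (0.37)(0.17) + (0.15)(0.60) + (0.83)(0.08) + (-0.14)(0.05)
  = +0.0629 +0.0900 +0.0664 -0.0070 = 0.2123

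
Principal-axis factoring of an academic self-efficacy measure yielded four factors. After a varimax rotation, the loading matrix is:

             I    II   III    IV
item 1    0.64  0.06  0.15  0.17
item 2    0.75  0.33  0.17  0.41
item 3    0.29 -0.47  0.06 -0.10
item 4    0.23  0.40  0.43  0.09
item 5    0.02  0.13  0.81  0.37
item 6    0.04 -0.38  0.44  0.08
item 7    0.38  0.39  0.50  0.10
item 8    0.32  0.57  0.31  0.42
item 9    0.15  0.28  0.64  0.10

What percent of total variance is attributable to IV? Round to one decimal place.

6.2%

SS loadings for IV = 0.17² + 0.41² + (-0.10)² + 0.09² + 0.37² + 0.08² + 0.10² + 0.42² + 0.10² = 0.5548
With 9 standardized items, total variance = 9. Proportion = 0.5548/9 = 0.0616 → 6.16%.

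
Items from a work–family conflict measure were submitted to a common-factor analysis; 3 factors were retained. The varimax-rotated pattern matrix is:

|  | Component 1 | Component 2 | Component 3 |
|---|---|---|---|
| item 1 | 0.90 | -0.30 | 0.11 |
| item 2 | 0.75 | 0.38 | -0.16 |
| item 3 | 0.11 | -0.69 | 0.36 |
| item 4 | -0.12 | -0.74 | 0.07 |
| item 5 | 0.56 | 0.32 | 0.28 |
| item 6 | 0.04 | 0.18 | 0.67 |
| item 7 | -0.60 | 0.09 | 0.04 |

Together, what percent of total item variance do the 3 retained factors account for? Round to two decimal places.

SS loadings by factor: 2.0742, 1.4010, 0.7011; total = 4.1763.
Total variance with 7 standardized items is 7, so the solution explains 4.1763/7 = 0.5966 = 59.66%.

59.66%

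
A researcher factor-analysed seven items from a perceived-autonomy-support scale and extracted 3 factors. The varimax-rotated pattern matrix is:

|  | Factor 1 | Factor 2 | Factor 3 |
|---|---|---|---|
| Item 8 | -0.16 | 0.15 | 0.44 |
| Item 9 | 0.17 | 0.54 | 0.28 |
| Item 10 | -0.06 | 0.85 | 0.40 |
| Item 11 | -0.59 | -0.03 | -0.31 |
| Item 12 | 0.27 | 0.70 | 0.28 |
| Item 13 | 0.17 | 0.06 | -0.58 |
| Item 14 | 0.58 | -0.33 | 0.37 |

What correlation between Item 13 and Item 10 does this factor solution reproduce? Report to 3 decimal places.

r̂ = Σ λ_i·λ_j across factors = (0.17)(-0.06) + (0.06)(0.85) + (-0.58)(0.40)
  = -0.0102 +0.0510 -0.2320 = -0.1912

-0.191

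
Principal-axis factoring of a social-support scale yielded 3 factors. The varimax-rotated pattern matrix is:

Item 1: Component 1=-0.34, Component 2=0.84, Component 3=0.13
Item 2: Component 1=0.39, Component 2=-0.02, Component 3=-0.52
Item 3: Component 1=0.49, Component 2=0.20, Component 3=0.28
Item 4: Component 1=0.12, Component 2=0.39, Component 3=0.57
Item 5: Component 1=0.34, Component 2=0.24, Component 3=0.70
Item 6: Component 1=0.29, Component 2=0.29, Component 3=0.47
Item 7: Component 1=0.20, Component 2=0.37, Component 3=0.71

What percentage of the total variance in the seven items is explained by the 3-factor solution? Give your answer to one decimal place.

54.9%

SS loadings by factor: 0.7619, 1.1767, 1.9056; total = 3.8442.
Total variance with 7 standardized items is 7, so the solution explains 3.8442/7 = 0.5492 = 54.92%.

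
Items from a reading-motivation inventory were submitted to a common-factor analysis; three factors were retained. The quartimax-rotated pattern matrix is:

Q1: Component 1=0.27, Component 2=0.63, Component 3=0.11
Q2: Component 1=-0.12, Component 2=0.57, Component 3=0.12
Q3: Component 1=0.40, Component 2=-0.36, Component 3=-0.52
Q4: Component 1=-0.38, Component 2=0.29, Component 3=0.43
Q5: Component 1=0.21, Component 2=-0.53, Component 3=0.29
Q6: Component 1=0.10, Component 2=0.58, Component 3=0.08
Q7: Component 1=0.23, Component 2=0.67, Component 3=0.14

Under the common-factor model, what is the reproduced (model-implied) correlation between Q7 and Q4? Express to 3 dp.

r̂ = Σ λ_i·λ_j across factors = (0.23)(-0.38) + (0.67)(0.29) + (0.14)(0.43)
  = -0.0874 +0.1943 +0.0602 = 0.1671

0.167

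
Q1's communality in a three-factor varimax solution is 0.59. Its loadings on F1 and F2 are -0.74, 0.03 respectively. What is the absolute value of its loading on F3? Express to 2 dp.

Under orthogonal rotation h² = Σλ², so λ_F3² = h² − (0.5485) = 0.59 − 0.5485 = 0.0415.
|λ| = √0.0415 = 0.2037.

0.20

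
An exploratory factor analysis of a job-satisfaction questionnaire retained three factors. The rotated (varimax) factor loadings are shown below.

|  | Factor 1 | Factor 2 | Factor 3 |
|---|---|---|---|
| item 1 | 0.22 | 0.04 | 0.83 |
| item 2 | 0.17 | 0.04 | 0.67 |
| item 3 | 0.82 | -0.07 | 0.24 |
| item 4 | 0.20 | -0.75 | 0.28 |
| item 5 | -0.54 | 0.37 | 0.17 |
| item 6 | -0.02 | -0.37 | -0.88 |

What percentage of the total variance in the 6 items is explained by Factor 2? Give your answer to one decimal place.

14.1%

SS loadings for Factor 2 = 0.04² + 0.04² + (-0.07)² + (-0.75)² + 0.37² + (-0.37)² = 0.8444
With 6 standardized items, total variance = 6. Proportion = 0.8444/6 = 0.1407 → 14.07%.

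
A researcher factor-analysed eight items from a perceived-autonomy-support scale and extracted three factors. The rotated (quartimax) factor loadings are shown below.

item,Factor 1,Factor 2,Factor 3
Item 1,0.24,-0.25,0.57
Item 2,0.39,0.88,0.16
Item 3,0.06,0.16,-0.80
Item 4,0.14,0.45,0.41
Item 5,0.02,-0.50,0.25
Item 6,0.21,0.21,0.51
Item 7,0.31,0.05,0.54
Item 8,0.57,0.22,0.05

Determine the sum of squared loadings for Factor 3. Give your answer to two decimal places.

SS loadings for Factor 3 = 0.57² + 0.16² + (-0.80)² + 0.41² + 0.25² + 0.51² + 0.54² + 0.05² = 0.3249 + 0.0256 + 0.6400 + 0.1681 + 0.0625 + 0.2601 + 0.2916 + 0.0025 = 1.7753

1.78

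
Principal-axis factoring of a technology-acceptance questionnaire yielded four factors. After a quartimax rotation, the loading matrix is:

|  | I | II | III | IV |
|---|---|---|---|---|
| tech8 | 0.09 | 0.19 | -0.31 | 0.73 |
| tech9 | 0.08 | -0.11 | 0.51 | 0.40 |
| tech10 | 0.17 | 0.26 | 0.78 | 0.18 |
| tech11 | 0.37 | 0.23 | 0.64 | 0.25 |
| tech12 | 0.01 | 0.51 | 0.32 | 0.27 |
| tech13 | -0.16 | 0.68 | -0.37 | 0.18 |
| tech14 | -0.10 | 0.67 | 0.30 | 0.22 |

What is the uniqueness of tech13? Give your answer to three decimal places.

0.343

h² = (-0.16)² + 0.68² + (-0.37)² + 0.18² = 0.0256 + 0.4624 + 0.1369 + 0.0324 = 0.6573
Uniqueness u² = 1 − h² = 1 − 0.6573 = 0.3427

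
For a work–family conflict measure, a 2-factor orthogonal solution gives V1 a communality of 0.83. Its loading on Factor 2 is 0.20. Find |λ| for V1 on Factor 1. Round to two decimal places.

Under orthogonal rotation h² = Σλ², so λ_Factor 1² = h² − (0.0400) = 0.83 − 0.0400 = 0.7900.
|λ| = √0.7900 = 0.8888.

0.89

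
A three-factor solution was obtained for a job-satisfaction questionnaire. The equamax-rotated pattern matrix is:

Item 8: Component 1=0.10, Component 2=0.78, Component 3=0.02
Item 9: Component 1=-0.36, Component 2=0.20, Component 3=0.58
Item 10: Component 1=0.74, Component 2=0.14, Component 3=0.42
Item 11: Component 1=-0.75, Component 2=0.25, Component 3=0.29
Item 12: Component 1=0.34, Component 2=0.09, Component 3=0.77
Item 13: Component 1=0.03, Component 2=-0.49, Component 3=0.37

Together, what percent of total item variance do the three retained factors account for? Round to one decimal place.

Communalities: 0.6188, 0.5060, 0.7436, 0.7091, 0.7166, 0.3779; Σh² = 3.6720.
Total variance with 6 standardized items is 6, so the solution explains 3.6720/6 = 0.6120 = 61.20%.

61.2%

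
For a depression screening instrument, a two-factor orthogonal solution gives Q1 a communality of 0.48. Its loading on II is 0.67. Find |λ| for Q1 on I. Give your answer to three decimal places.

0.176

Under orthogonal rotation h² = Σλ², so λ_I² = h² − (0.4489) = 0.48 − 0.4489 = 0.0311.
|λ| = √0.0311 = 0.1764.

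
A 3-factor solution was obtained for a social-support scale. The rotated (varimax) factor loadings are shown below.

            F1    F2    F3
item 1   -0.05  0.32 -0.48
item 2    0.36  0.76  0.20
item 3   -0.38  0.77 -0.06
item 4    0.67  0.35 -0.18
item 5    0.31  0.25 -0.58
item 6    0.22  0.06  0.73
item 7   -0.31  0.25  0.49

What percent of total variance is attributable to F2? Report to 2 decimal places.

SS loadings for F2 = 0.32² + 0.76² + 0.77² + 0.35² + 0.25² + 0.06² + 0.25² = 1.5240
With 7 standardized items, total variance = 7. Proportion = 1.5240/7 = 0.2177 → 21.77%.

21.77%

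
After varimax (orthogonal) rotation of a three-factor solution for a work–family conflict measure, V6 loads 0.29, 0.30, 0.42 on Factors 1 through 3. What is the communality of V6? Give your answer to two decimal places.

h² = 0.29² + 0.30² + 0.42² = 0.0841 + 0.0900 + 0.1764 = 0.3505

0.35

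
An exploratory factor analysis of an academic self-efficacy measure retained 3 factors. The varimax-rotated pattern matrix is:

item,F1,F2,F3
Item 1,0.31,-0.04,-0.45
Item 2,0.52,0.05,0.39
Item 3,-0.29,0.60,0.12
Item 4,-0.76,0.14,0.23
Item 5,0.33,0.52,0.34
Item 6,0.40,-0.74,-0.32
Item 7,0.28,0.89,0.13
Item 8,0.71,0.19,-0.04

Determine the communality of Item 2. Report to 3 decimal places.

h² = 0.52² + 0.05² + 0.39² = 0.2704 + 0.0025 + 0.1521 = 0.4250

0.425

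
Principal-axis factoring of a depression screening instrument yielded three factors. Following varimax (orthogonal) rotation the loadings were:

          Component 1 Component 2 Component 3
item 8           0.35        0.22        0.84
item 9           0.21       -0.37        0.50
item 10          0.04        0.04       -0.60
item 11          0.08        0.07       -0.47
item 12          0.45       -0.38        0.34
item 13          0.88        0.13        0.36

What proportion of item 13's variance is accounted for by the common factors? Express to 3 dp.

h² = 0.88² + 0.13² + 0.36² = 0.7744 + 0.0169 + 0.1296 = 0.9209

0.921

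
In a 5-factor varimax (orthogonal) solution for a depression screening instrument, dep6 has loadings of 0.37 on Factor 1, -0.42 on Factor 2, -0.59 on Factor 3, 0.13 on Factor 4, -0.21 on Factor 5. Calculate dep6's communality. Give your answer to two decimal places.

h² = 0.37² + (-0.42)² + (-0.59)² + 0.13² + (-0.21)² = 0.1369 + 0.1764 + 0.3481 + 0.0169 + 0.0441 = 0.7224

0.72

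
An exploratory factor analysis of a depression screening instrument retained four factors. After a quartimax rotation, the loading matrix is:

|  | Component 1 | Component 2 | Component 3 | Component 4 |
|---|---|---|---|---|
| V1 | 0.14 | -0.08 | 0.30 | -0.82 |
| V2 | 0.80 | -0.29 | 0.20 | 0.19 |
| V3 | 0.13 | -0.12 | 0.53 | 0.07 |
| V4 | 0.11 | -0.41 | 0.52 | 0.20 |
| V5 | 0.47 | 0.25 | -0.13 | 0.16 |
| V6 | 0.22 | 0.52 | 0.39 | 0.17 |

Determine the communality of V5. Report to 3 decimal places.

0.326

h² = 0.47² + 0.25² + (-0.13)² + 0.16² = 0.2209 + 0.0625 + 0.0169 + 0.0256 = 0.3259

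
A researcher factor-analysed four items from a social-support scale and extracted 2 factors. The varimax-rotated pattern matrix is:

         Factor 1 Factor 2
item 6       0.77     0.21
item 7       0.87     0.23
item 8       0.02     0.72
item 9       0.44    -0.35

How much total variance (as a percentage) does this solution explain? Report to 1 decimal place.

57.0%

Communalities: 0.6370, 0.8098, 0.5188, 0.3161; Σh² = 2.2817.
Total variance with 4 standardized items is 4, so the solution explains 2.2817/4 = 0.5704 = 57.04%.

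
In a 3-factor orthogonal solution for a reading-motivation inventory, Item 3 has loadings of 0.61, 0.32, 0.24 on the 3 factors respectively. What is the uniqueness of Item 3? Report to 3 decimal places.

0.468

h² = 0.61² + 0.32² + 0.24² = 0.3721 + 0.1024 + 0.0576 = 0.5321
Uniqueness u² = 1 − h² = 1 − 0.5321 = 0.4679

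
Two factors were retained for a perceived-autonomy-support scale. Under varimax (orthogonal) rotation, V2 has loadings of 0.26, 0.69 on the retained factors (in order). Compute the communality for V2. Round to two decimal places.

0.54

h² = 0.26² + 0.69² = 0.0676 + 0.4761 = 0.5437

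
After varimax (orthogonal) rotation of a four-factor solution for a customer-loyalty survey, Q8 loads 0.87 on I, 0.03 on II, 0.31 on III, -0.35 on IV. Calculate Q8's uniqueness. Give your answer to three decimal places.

h² = 0.87² + 0.03² + 0.31² + (-0.35)² = 0.7569 + 0.0009 + 0.0961 + 0.1225 = 0.9764
Uniqueness u² = 1 − h² = 1 − 0.9764 = 0.0236

0.024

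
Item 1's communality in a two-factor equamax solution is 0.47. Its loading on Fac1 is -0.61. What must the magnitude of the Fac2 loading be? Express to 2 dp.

0.31

Under orthogonal rotation h² = Σλ², so λ_Fac2² = h² − (0.3721) = 0.47 − 0.3721 = 0.0979.
|λ| = √0.0979 = 0.3129.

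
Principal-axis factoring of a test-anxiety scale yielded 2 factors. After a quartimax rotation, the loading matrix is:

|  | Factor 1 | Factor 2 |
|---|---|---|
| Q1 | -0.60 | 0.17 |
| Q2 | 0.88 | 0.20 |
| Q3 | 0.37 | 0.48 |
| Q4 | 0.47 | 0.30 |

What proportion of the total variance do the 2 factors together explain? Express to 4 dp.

0.4704

SS loadings by factor: 1.4922, 0.3893; total = 1.8815.
Total variance with 4 standardized items is 4, so the solution explains 1.8815/4 = 0.4704.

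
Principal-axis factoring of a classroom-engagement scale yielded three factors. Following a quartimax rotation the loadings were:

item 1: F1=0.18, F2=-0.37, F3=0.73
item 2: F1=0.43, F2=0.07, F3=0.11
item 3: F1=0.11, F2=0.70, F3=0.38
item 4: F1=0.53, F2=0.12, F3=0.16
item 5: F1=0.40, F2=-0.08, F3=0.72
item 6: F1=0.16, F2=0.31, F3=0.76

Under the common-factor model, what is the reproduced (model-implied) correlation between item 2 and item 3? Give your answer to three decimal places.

r̂ = Σ λ_i·λ_j across factors = (0.43)(0.11) + (0.07)(0.70) + (0.11)(0.38)
  = +0.0473 +0.0490 +0.0418 = 0.1381

0.138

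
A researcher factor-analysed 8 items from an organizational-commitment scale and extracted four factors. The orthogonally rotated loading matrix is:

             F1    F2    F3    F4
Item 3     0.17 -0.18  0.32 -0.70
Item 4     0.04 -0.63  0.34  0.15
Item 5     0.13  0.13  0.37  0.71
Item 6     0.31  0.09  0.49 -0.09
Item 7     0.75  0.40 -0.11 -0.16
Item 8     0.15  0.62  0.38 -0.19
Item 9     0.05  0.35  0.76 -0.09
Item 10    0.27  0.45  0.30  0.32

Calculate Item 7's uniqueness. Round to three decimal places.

0.240

h² = 0.75² + 0.40² + (-0.11)² + (-0.16)² = 0.5625 + 0.1600 + 0.0121 + 0.0256 = 0.7602
Uniqueness u² = 1 − h² = 1 − 0.7602 = 0.2398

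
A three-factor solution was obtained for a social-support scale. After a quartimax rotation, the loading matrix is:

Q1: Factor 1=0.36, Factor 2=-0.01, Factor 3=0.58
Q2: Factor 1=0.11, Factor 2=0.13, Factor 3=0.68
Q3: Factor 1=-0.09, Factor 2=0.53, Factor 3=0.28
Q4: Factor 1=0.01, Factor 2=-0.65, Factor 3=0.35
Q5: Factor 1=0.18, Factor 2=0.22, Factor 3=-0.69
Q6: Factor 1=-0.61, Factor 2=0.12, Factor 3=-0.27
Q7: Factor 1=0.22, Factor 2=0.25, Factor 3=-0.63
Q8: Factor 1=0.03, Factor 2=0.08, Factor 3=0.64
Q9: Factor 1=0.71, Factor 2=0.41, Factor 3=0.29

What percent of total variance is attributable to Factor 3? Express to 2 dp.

27.10%

SS loadings for Factor 3 = 0.58² + 0.68² + 0.28² + 0.35² + (-0.69)² + (-0.27)² + (-0.63)² + 0.64² + 0.29² = 2.4393
With 9 standardized items, total variance = 9. Proportion = 2.4393/9 = 0.2710 → 27.10%.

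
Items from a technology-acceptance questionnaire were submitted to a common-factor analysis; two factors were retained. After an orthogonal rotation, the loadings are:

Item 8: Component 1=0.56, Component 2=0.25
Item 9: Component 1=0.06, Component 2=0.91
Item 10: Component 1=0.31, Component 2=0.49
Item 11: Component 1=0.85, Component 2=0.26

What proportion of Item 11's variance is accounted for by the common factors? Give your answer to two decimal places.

h² = 0.85² + 0.26² = 0.7225 + 0.0676 = 0.7901

0.79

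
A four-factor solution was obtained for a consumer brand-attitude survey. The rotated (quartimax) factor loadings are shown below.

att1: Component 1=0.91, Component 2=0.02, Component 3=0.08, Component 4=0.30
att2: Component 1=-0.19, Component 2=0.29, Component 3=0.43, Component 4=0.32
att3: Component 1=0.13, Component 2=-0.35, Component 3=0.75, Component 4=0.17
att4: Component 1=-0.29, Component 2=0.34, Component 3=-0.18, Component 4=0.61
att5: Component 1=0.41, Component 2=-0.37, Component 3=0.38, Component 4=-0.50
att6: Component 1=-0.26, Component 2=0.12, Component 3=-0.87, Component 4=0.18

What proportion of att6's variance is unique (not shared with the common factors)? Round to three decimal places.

0.129

h² = (-0.26)² + 0.12² + (-0.87)² + 0.18² = 0.0676 + 0.0144 + 0.7569 + 0.0324 = 0.8713
Uniqueness u² = 1 − h² = 1 − 0.8713 = 0.1287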